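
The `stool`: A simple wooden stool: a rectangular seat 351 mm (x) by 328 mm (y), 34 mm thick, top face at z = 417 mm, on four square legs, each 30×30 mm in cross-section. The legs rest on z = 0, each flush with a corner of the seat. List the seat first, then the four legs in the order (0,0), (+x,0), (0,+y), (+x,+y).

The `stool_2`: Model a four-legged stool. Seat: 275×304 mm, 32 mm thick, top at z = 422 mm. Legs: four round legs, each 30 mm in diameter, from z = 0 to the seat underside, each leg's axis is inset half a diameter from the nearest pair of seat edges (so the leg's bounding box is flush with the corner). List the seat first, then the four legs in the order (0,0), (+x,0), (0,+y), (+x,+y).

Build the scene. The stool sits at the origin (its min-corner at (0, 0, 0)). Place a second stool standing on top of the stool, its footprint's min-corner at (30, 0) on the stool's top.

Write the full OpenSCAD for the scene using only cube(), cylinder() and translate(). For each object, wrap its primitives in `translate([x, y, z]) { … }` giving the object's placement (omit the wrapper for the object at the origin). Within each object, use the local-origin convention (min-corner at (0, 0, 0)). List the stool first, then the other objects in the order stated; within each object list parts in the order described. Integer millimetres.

translate([0, 0, 383]) cube([351, 328, 34]);
cube([30, 30, 383]);
translate([321, 0, 0]) cube([30, 30, 383]);
translate([0, 298, 0]) cube([30, 30, 383]);
translate([321, 298, 0]) cube([30, 30, 383]);
translate([30, 0, 417]) {
  translate([0, 0, 390]) cube([275, 304, 32]);
  translate([15, 15, 0]) cylinder(h = 390, r = 15);
  translate([260, 15, 0]) cylinder(h = 390, r = 15);
  translate([15, 289, 0]) cylinder(h = 390, r = 15);
  translate([260, 289, 0]) cylinder(h = 390, r = 15);
}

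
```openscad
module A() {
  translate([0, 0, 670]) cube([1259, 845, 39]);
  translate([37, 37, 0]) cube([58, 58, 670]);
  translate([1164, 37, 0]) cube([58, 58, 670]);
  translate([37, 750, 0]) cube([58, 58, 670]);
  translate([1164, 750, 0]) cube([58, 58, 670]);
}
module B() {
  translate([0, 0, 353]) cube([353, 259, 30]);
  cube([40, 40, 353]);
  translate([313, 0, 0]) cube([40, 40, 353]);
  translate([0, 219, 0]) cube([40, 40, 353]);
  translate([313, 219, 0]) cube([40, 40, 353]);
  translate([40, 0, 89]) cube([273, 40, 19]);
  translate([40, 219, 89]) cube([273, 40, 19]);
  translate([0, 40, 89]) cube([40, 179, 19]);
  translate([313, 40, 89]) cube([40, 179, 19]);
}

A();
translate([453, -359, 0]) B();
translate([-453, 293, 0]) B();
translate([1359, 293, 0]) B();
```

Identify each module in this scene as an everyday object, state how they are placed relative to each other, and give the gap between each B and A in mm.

Each stool's nearest face is 100 mm from the table's bounding box.

A is a table. B is a stool. Three stools sit around the table at the −y, −x, +x sides. The gap between each stool and the table is 100 mm.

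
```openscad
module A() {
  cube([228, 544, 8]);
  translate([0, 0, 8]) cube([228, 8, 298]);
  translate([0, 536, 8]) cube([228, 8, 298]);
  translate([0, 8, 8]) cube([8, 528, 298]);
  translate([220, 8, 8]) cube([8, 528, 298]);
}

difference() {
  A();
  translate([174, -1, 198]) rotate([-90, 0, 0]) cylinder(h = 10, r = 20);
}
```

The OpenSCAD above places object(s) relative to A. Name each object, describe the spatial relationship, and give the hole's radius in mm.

The subtracted cylinder has r = 20 mm.

A is an open box. The open box has a circular hole through its front wall. The hole's radius is 20 mm.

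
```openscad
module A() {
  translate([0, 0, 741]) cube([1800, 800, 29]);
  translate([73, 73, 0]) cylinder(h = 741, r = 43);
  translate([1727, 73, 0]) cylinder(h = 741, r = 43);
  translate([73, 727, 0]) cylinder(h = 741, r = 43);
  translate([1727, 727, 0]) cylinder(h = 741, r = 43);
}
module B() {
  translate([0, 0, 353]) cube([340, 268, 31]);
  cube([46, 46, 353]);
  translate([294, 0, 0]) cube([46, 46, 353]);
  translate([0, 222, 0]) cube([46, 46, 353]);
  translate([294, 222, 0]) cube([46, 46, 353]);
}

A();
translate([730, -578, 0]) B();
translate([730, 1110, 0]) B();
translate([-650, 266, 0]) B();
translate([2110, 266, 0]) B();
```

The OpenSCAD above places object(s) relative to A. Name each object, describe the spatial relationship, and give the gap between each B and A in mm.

Each stool's nearest face is 310 mm from the table's bounding box.

A is a table. B is a stool. Four stools sit around the table at the −y, +y, −x, +x sides. The gap between each stool and the table is 310 mm.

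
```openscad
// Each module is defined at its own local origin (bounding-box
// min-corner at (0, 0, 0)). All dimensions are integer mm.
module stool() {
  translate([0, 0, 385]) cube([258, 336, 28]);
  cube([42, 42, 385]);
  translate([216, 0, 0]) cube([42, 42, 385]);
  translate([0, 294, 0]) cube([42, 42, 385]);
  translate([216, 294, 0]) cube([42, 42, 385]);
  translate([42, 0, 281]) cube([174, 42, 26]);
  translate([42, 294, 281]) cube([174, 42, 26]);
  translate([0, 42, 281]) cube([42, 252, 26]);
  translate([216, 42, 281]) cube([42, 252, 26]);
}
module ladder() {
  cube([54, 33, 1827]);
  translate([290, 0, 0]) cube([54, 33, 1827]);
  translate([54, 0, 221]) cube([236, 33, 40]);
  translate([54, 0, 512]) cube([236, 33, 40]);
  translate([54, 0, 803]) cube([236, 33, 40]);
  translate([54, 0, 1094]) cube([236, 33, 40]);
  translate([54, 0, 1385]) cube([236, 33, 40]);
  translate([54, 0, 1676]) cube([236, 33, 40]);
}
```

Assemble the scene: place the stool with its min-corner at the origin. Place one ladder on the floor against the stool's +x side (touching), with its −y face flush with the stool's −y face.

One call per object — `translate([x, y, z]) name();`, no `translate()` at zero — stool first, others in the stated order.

stool();
translate([258, 0, 0]) ladder();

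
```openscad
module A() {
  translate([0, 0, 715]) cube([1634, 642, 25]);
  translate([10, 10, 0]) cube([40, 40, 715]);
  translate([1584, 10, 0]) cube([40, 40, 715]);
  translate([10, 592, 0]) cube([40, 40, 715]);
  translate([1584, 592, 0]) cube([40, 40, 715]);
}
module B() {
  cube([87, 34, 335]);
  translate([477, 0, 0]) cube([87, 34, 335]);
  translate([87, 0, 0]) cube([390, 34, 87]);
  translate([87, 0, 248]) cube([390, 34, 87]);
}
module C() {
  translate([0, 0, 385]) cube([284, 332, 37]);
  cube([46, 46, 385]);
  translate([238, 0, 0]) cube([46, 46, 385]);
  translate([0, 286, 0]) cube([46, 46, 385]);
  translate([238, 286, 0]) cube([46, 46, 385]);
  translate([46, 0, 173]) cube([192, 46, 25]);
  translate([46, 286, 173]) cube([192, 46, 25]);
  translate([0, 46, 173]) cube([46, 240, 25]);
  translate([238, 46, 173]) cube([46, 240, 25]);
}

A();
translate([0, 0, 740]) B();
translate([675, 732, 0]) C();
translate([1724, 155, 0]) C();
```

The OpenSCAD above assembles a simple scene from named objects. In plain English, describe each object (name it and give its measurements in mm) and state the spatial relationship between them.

A is a rectangular dining table. The top is 1634×642×25 mm with its upper surface at z = 740 mm. It stands on four 40×40 mm square legs, each inset 10 mm from the nearest pair of top edges, running from the floor to the underside of the top.

B is a rectangular picture frame lying in the x–z plane (depth along y). The opening is 390 mm wide (x) by 161 mm tall (z), surrounded by a border 87 mm wide on all four sides. The frame is 34 mm deep and is made of two full-height vertical stiles with two horizontal rails fitted between them.

C is a four-legged stool. The seat is 284×332 mm, 37 mm thick, top at z = 422 mm. It stands on four square legs, each 46×46 mm in cross-section, from z = 0 to the seat underside, each flush with a corner of the seat. Four stretchers, 46 mm wide and 25 mm tall, connect adjacent legs with their undersides at z = 173 mm, each running between the inner faces of the legs it joins and aligned with the legs' outer faces on the other axis.

The picture frame is on top of the table. Two stools sit around the table at the +y, +x sides.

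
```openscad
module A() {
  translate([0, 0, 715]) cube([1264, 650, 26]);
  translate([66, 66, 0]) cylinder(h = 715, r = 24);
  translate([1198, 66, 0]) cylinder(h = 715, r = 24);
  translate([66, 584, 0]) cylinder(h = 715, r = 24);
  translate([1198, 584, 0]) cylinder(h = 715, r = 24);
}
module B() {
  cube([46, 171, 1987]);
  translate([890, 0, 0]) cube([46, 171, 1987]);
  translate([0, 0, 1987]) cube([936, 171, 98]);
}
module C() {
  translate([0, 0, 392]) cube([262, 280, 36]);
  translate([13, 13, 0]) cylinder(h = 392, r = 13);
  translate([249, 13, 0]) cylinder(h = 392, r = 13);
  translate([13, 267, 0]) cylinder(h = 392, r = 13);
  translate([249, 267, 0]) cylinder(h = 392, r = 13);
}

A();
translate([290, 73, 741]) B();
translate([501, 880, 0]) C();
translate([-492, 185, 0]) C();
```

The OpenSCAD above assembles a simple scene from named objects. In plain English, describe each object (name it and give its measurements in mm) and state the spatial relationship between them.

A is a table with a 1264×650 mm rectangular top, 26 mm thick, top surface at z = 741 mm, supported by four round legs of 48 mm diameter, each leg's bounding box inset 42 mm from the nearest pair of top edges, running from the floor.

B is a door frame. The clear opening is 844 mm wide and 1987 mm high. Two 46 mm wide jambs, 171 mm deep, stand either side of the opening from the floor to the top of the opening. A 98 mm thick head sits across the top of both jambs, spanning the full outside width of the frame.

C is a simple wooden stool: a rectangular seat 262 mm (x) by 280 mm (y), 36 mm thick, top face at z = 428 mm, on four round legs, each 26 mm in diameter. The legs rest on z = 0, each leg's axis is inset half a diameter from the nearest pair of seat edges (so the leg's bounding box is flush with the corner).

The door frame is on top of the table. Two stools sit around the table at the +y, −x sides.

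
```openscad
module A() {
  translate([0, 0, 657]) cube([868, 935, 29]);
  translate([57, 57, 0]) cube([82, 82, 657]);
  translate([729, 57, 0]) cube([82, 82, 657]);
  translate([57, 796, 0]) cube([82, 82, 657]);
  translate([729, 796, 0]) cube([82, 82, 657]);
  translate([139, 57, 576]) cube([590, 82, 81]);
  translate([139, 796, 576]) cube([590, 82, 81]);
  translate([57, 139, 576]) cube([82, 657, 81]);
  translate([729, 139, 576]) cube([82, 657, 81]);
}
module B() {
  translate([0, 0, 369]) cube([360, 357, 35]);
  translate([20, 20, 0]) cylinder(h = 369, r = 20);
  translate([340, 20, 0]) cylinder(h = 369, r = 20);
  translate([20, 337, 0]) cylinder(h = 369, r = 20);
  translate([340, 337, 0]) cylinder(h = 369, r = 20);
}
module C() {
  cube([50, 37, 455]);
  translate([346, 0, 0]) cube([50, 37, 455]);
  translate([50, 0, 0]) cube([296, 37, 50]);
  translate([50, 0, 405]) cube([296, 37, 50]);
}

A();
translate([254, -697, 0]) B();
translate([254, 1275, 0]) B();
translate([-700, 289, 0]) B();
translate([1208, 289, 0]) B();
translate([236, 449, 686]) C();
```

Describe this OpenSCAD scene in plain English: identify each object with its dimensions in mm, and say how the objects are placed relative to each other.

A is a table with a 868×935 mm rectangular top, 29 mm thick, top surface at z = 686 mm, supported by four 82×82 mm square legs, each inset 57 mm from the nearest pair of top edges, running from the floor. Four apron rails, 82 mm thick and 81 mm tall, run between adjacent legs with their top edges flush with the underside of the top and their outer faces flush with the legs' outer faces.

B is a four-legged stool. The seat is 360×357 mm, 35 mm thick, top at z = 404 mm. It stands on four round legs, each 40 mm in diameter, from z = 0 to the seat underside, each leg's axis is inset half a diameter from the nearest pair of seat edges (so the leg's bounding box is flush with the corner).

C is a picture frame with a 296×355 mm rectangular opening (x by z) and a uniform 50 mm border on every side. Frame depth is 37 mm along y. It is built from two vertical stiles running the full outside height and two horizontal rails spanning the gap between the stiles.

Four stools sit around the table at the −y, +y, −x, +x sides. The picture frame is on top of the table, centred.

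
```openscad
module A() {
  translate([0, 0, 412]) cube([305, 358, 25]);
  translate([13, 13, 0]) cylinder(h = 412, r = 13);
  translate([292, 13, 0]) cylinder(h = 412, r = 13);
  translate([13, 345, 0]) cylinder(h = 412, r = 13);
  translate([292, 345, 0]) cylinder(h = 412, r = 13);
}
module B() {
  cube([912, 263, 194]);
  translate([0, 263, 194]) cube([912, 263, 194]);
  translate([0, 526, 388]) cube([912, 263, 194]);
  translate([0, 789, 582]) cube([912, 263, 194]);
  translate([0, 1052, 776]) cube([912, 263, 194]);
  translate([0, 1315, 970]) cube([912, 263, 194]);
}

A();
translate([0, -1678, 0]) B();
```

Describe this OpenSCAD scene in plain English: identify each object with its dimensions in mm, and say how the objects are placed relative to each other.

A is a four-legged stool. The seat is a 305×358×25 mm slab whose top surface is at z = 437 mm; four round legs, each 26 mm in diameter, run from the floor (z = 0) to the underside of the seat, each leg's axis is inset half a diameter from the nearest pair of seat edges (so the leg's bounding box is flush with the corner).

B is a run of 6 identical solid stair steps. Each tread is 912×263 mm and each step block is 194 mm high. Step 1 rests on the floor; step k is offset from step 1 by (k−1)×263 mm in y and (k−1)×194 mm in z.

The staircase is on the floor beside the stool on its −y side.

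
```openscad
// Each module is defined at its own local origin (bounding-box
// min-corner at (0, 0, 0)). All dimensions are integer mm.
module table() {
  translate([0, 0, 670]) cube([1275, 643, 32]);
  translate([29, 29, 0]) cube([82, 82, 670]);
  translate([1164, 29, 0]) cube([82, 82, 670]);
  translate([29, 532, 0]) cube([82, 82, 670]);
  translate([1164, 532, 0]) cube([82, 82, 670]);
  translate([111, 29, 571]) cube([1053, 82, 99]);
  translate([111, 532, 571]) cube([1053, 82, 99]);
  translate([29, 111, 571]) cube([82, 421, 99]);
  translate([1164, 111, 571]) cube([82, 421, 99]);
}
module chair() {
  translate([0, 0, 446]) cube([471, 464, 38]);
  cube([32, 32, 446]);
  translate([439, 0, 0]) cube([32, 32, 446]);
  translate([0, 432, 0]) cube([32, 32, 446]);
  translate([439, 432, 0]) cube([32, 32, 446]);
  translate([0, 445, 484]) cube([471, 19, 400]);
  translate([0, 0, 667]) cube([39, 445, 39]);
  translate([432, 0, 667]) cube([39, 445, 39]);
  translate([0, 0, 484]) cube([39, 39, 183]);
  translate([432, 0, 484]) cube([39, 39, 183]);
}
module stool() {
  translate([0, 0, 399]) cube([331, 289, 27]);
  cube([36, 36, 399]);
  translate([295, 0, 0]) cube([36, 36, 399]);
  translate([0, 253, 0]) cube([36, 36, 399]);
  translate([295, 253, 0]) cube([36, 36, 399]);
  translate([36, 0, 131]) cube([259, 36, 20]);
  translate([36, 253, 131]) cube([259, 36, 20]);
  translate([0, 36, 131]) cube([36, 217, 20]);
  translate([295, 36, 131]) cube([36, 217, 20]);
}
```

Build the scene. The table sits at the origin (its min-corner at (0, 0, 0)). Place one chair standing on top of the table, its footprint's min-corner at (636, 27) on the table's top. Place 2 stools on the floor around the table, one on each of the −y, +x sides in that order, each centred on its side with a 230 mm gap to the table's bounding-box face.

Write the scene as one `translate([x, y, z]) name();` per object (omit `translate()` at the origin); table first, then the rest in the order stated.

table();
translate([636, 27, 702]) chair();
translate([472, -519, 0]) stool();
translate([1505, 177, 0]) stool();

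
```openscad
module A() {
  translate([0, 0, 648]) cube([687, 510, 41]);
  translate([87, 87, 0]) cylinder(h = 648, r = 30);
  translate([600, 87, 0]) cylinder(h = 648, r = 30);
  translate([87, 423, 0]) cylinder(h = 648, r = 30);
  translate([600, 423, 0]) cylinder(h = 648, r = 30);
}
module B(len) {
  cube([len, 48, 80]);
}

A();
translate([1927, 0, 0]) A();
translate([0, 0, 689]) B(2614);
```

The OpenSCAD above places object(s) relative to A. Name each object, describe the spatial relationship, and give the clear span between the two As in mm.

Second table starts at x = 1927; first ends at x = 687; clear span = 1927 − 687 = 1240 mm.

A is a table. B is a beam. A beam spans the tops of two tables. The clear span between the two tables is 1240 mm.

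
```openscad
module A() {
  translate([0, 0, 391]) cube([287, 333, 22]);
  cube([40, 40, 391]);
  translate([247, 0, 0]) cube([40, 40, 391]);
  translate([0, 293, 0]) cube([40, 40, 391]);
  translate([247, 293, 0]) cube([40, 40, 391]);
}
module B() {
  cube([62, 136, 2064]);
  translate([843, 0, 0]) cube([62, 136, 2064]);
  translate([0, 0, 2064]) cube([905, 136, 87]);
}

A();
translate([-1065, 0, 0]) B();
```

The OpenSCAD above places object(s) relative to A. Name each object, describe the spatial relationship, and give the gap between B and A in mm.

A is a stool. B is a door frame. The door frame is on the floor beside the stool on its −x side. The gap between the door frame and the stool is 160 mm.

The door frame's nearest face is 160 mm from the stool's −x face.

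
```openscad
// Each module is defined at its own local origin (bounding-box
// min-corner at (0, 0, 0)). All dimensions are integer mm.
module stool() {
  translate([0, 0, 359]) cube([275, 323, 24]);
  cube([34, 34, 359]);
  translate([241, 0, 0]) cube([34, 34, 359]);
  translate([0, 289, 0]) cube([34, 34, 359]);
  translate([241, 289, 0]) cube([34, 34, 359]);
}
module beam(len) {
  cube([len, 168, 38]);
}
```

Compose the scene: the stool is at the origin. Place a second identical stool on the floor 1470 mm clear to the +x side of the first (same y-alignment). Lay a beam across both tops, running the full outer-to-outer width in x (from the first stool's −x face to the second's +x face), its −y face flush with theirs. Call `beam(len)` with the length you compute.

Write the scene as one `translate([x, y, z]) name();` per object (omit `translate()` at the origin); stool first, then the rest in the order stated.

stool();
translate([1745, 0, 0]) stool();
translate([0, 0, 383]) beam(2020);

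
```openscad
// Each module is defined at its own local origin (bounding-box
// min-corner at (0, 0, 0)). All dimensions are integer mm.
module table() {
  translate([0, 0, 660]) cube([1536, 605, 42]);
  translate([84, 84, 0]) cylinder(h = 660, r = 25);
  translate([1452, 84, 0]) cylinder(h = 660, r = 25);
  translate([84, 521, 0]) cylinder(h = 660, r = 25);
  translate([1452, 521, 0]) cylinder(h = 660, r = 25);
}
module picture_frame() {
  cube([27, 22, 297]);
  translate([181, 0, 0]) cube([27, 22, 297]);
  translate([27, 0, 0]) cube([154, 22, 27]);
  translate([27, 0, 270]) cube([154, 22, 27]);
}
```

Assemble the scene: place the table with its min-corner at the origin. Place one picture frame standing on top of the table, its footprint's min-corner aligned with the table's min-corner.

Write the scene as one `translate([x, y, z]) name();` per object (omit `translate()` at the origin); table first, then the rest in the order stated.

table();
translate([0, 0, 702]) picture_frame();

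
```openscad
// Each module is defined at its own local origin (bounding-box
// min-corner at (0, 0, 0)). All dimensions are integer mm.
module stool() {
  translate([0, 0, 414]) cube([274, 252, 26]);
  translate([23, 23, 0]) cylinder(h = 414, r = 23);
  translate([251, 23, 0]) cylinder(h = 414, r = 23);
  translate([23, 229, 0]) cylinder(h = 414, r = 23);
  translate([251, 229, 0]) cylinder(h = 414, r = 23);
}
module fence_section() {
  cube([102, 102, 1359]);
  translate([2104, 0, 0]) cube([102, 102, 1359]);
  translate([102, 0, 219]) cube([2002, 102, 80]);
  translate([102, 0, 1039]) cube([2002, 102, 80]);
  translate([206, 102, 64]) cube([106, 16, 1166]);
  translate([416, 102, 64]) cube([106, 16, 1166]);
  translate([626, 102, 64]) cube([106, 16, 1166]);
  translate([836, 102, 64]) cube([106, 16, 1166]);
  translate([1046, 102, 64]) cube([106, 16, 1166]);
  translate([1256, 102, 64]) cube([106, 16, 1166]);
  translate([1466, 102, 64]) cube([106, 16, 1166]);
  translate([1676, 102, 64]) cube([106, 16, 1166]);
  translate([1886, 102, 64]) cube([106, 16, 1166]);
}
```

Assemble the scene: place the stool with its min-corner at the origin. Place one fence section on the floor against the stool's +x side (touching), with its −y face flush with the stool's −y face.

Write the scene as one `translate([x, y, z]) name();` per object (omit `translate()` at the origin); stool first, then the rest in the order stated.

stool();
translate([274, 0, 0]) fence_section();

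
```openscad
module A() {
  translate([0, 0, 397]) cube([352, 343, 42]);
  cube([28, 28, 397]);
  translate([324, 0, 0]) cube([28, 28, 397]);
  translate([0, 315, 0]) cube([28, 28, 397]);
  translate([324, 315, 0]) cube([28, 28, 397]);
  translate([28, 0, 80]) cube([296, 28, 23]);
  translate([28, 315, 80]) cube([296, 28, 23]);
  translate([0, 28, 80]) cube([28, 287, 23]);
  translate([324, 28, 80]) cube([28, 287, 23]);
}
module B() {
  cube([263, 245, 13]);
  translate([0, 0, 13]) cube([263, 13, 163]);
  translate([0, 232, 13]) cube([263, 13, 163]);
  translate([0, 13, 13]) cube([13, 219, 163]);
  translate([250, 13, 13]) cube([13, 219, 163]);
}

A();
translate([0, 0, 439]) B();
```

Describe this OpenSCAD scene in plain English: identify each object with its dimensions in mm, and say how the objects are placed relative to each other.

A is a four-legged stool. The seat is 352×343 mm, 42 mm thick, top at z = 439 mm. It stands on four square legs, each 28×28 mm in cross-section, from z = 0 to the seat underside, each flush with a corner of the seat. Four stretchers, 28 mm wide and 23 mm tall, connect adjacent legs with their undersides at z = 80 mm, each running between the inner faces of the legs it joins and aligned with the legs' outer faces on the other axis.

B is an open-topped rectangular box: outside dimensions 263×245×176 mm, with a uniform wall and base thickness of 13 mm. The base is a full 263×245 slab on the floor; four walls sit on top of the base. The front and back walls (the −y and +y sides) span the full width; the two side walls fit between them.

The open box is on top of the stool.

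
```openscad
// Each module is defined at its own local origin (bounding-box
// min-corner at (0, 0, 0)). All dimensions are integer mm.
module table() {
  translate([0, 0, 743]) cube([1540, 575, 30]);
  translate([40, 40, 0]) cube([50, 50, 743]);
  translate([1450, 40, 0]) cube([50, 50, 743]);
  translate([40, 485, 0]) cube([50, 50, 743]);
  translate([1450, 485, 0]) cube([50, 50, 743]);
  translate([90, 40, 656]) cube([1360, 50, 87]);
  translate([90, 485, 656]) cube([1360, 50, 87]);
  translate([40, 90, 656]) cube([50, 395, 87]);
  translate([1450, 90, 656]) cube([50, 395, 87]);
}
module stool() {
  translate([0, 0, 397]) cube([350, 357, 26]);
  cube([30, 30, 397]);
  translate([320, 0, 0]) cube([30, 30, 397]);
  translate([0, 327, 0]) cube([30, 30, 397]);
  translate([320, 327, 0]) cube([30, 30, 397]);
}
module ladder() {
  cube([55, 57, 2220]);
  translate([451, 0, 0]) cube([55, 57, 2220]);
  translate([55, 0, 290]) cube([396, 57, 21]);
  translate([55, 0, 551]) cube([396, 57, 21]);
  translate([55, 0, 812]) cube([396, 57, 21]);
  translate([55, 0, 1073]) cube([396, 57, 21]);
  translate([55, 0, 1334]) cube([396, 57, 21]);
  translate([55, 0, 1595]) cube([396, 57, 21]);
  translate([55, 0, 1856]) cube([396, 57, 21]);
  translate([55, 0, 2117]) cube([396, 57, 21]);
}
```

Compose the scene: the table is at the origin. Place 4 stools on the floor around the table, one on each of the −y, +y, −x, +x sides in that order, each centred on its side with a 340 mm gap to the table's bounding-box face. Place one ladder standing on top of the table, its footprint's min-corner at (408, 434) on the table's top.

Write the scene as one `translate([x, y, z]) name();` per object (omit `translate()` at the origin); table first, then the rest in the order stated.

table();
translate([595, -697, 0]) stool();
translate([595, 915, 0]) stool();
translate([-690, 109, 0]) stool();
translate([1880, 109, 0]) stool();
translate([408, 434, 773]) ladder();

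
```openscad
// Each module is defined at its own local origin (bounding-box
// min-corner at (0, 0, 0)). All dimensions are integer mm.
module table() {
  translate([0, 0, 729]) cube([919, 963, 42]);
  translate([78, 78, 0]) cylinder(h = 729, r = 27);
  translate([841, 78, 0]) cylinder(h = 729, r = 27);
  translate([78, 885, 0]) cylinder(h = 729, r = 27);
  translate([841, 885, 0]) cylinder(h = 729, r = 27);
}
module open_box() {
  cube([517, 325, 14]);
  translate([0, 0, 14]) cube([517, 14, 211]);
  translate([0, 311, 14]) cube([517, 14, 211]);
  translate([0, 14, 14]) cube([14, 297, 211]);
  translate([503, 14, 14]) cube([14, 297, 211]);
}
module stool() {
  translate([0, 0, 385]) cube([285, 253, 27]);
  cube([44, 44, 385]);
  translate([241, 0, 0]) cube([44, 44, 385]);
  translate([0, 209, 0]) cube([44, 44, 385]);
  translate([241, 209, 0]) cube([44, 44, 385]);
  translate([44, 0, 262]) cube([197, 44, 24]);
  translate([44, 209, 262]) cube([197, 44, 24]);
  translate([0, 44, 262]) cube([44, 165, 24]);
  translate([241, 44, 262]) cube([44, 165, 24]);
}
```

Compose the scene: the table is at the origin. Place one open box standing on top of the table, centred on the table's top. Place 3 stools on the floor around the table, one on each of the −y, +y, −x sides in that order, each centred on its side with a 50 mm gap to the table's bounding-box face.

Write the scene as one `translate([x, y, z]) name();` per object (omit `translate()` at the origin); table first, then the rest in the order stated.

table();
translate([201, 319, 771]) open_box();
translate([317, -303, 0]) stool();
translate([317, 1013, 0]) stool();
translate([-335, 355, 0]) stool();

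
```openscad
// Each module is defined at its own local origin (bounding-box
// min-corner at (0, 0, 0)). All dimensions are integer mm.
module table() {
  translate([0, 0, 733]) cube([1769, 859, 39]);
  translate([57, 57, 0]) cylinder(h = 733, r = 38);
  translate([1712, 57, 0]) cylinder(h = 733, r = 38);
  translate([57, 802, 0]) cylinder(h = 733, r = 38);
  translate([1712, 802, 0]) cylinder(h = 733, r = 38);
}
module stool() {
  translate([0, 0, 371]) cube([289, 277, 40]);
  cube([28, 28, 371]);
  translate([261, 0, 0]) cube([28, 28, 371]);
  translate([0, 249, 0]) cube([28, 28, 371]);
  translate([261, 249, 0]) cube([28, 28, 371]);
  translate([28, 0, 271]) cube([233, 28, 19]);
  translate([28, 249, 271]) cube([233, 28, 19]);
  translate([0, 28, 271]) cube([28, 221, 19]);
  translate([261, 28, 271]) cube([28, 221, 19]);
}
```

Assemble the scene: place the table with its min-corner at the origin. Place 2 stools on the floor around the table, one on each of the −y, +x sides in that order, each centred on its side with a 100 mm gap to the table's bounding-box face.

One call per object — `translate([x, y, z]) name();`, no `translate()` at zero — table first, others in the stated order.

table();
translate([740, -377, 0]) stool();
translate([1869, 291, 0]) stool();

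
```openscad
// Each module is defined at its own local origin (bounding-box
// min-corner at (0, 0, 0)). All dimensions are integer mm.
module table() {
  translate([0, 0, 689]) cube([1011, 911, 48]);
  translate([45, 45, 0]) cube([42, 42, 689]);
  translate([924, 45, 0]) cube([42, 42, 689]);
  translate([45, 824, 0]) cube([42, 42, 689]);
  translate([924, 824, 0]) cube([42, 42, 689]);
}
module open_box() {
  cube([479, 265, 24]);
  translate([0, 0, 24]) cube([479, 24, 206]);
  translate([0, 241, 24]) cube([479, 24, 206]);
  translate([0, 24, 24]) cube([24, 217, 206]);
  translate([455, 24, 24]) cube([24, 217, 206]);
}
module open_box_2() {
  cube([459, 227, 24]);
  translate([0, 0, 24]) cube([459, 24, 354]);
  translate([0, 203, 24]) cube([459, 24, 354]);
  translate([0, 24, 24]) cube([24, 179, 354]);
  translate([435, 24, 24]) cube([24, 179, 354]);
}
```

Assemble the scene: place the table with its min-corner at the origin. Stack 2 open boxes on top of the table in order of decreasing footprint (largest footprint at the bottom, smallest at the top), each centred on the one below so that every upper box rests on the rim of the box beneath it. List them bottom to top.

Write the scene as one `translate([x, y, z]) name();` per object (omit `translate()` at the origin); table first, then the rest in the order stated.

table();
translate([266, 323, 737]) open_box();
translate([276, 342, 967]) open_box_2();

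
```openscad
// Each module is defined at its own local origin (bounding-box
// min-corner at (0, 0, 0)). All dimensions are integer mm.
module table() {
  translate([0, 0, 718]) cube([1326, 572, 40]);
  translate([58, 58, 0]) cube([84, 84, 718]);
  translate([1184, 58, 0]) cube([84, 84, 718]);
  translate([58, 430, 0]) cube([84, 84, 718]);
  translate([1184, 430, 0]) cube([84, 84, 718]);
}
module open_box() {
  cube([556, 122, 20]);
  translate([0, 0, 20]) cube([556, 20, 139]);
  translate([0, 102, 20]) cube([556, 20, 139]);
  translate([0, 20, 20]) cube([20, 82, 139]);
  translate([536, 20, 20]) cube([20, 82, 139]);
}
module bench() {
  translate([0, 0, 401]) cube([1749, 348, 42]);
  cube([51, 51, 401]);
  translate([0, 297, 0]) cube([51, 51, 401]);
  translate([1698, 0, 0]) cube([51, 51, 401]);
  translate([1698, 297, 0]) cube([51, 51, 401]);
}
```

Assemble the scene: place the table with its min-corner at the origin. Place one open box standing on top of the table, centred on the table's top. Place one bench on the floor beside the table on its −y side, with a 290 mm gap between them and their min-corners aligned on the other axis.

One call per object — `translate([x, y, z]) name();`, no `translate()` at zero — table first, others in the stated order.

table();
translate([385, 225, 758]) open_box();
translate([0, -638, 0]) bench();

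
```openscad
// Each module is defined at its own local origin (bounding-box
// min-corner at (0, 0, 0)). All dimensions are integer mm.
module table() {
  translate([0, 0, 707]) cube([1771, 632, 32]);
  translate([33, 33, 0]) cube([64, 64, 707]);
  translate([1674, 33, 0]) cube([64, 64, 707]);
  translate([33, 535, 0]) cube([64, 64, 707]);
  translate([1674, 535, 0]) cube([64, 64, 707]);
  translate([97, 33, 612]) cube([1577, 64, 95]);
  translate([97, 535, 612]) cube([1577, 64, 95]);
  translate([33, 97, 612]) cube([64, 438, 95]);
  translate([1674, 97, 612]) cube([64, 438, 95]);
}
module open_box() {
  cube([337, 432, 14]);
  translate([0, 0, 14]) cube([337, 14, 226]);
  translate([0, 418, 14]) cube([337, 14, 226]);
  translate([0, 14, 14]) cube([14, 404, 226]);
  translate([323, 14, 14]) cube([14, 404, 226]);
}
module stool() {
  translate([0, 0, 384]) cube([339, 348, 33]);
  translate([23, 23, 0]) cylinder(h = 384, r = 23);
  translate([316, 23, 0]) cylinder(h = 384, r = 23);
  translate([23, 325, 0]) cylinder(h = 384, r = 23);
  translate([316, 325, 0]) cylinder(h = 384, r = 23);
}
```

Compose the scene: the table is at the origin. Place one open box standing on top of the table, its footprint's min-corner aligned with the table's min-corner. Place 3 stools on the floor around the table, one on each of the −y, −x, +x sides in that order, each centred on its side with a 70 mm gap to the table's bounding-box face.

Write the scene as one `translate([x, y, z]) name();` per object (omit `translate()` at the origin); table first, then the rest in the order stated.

table();
translate([0, 0, 739]) open_box();
translate([716, -418, 0]) stool();
translate([-409, 142, 0]) stool();
translate([1841, 142, 0]) stool();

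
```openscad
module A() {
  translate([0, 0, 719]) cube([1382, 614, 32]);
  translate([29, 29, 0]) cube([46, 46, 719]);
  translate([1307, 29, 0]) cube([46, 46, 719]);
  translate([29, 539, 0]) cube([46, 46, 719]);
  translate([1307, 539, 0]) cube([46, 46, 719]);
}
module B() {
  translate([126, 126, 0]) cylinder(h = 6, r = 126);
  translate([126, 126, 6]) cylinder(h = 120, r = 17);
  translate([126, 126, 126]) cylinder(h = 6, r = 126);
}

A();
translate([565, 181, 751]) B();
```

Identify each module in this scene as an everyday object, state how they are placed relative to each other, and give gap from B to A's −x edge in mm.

A is a table. B is a spool. The spool is on top of the table, centred. The gap from the spool to the table's −x edge is 565 mm.

The spool's min-x is at 565; the table's min-x is 0; gap = 565 mm.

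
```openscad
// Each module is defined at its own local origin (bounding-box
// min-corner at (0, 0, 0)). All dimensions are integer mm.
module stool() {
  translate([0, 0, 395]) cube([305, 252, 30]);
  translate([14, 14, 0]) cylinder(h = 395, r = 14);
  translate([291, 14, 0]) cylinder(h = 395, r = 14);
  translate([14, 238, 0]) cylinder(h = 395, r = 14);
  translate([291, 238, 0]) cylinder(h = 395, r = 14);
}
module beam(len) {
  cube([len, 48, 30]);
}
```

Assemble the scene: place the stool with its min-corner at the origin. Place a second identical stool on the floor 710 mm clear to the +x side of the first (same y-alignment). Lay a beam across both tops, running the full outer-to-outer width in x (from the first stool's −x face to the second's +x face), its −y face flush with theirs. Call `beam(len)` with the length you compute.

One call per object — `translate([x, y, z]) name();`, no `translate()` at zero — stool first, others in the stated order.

stool();
translate([1015, 0, 0]) stool();
translate([0, 0, 425]) beam(1320);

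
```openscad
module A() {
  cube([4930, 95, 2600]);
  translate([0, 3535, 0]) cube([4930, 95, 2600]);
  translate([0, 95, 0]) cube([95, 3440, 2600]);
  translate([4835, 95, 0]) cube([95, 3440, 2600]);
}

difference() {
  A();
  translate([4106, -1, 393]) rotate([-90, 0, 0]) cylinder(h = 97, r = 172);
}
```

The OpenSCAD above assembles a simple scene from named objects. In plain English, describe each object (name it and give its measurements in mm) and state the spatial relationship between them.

A is a box-shaped house frame (walls only): outside footprint 4930×3630 mm, wall height 2600 mm, wall thickness 95 mm. The two y-facing walls run the full x-width; the two x-facing walls fit between the inner faces of the y-facing walls.

The house frame has a circular hole of radius 172 mm through its front wall, centred at (x = 4106, z = 393).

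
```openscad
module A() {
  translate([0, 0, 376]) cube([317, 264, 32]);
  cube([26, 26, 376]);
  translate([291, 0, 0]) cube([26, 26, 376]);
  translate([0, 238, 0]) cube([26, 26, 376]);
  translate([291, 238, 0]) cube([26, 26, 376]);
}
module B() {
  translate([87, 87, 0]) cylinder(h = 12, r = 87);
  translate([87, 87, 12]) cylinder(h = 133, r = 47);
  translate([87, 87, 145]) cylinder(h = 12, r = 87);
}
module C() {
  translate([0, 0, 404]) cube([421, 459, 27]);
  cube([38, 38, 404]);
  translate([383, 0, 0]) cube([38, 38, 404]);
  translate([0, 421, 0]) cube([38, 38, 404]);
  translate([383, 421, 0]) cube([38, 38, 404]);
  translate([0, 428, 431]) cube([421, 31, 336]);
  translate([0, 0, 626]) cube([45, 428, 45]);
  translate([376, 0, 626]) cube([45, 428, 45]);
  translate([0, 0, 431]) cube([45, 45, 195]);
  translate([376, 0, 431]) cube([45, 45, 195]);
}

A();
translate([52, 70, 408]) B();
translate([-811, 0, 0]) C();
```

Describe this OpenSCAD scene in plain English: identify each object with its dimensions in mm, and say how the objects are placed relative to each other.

A is a four-legged stool. The seat is 317×264 mm, 32 mm thick, top at z = 408 mm. It stands on four square legs, each 26×26 mm in cross-section, from z = 0 to the seat underside, each flush with a corner of the seat.

B is a spool: two coaxial disc flanges of radius 87 mm and thickness 12 mm, joined by a core cylinder of radius 47 mm and height 133 mm. The lower flange rests on z = 0 and the three cylinders share a vertical axis.

C is a chair: 421×459 mm seat, 27 mm thick, top at z = 431 mm, on four 38 mm square corner legs flush with the seat edges. A 31 mm thick backrest slab spans the full seat width, extending 336 mm above the seat top, its back face flush with the seat's +y edge. Two armrests of 45×45 mm section run along each side from the seat's front edge to the front of the backrest, top faces 240 mm above the seat top and outer faces flush with the seat's x-edges; a 45×45 mm post under the front of each armrest stands on the seat at the front corner.

The spool is on top of the stool. The chair is on the floor beside the stool on its −x side.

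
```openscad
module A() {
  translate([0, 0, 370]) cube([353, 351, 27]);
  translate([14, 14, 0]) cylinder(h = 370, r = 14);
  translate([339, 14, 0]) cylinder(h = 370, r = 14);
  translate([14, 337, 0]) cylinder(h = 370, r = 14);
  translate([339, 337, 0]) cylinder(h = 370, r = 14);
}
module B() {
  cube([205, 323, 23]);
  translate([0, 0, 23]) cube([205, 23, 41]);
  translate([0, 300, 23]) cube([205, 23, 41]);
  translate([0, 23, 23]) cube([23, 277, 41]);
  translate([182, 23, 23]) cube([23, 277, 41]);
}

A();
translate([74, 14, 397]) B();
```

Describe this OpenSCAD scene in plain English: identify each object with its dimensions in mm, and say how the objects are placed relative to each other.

A is a four-legged stool. The seat is 353×351 mm, 27 mm thick, top at z = 397 mm. It stands on four round legs, each 28 mm in diameter, from z = 0 to the seat underside, each leg's axis is inset half a diameter from the nearest pair of seat edges (so the leg's bounding box is flush with the corner).

B is an open-topped rectangular box: outside dimensions 205×323×64 mm, with a uniform wall and base thickness of 23 mm. The base is a full 205×323 slab on the floor; four walls sit on top of the base. The front and back walls (the −y and +y sides) span the full width; the two side walls fit between them.

The open box is on top of the stool, centred.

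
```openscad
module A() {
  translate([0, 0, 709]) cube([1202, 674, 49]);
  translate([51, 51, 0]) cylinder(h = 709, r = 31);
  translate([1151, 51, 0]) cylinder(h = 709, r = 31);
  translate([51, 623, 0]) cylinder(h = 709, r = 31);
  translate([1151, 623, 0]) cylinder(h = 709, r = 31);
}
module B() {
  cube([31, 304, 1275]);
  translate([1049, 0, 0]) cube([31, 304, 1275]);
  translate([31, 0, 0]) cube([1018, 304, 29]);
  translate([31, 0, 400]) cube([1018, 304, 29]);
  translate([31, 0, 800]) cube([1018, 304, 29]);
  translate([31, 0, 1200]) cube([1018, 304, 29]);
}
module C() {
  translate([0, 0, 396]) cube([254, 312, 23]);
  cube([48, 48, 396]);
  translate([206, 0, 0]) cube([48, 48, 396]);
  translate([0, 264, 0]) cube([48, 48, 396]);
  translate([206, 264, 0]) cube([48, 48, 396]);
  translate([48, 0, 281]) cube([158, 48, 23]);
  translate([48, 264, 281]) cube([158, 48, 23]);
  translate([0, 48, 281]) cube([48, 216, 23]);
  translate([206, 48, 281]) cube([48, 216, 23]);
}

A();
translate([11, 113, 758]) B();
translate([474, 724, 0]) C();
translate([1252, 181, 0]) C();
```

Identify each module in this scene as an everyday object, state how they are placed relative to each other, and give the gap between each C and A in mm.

Each stool's nearest face is 50 mm from the table's bounding box.

A is a table. B is a bookshelf. C is a stool. The bookshelf is on top of the table. Two stools sit around the table at the +y, +x sides. The gap between each stool and the table is 50 mm.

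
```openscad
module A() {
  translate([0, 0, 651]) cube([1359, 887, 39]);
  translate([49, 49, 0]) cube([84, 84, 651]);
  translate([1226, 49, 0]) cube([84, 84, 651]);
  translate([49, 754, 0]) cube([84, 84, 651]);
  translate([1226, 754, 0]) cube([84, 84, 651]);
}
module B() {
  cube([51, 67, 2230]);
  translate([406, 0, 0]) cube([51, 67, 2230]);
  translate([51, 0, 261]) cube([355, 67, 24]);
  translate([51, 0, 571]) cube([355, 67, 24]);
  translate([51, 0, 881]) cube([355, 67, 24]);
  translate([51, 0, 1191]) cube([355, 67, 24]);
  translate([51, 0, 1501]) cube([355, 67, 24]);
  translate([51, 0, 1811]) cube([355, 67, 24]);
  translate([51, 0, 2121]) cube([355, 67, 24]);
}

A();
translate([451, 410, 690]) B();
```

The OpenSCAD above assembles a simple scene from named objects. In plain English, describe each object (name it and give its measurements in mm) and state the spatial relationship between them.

A is a table with a 1359×887 mm rectangular top, 39 mm thick, top surface at z = 690 mm, supported by four 84×84 mm square legs, each inset 49 mm from the nearest pair of top edges, running from the floor.

B is a wooden ladder with two side rails of 51×67 mm section and 2230 mm height, set 457 mm apart overall. Between them run 7 rectangular rungs (67 mm deep, 24 mm thick), front faces flush with the rails' −y face. The bottom of the first rung is 261 mm above the floor and each subsequent rung is 310 mm higher than the one below.

The ladder is on top of the table, centred.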